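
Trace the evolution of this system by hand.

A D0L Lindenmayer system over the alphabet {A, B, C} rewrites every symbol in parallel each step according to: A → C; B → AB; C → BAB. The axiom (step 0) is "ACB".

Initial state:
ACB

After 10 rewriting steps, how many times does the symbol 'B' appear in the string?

step 0: ACB
step 1: CBABAB
step 2: BABABCABCAB
step 3: ABCABCABBABCABBABCAB
step 4: CABBABCABBABCABABCABBABCABABCABBABCAB
step 5: BABCABABCABBABCABABCABBABCABCABBABCABABCABBABCABCABBABCABABCABBABCAB
step 6: ABCABBABCABCABBABCABABCABBABCABCABBABCABABCABBABCABBABCABA…BCABBABCABABCABBABCABBABCABABCABBABCABCABBABCABABCABBABCAB  (len 125)
step 7: CABBABCABABCABBABCABBABCABABCABBABCABCABBABCABABCABBABCABB…BCABBABCABABCABBABCABBABCABABCABBABCABCABBABCABABCABBABCAB  (len 230)
step 8: BABCABABCABBABCABCABBABCABABCABBABCABABCABBABCABCABBABCABA…BCABBABCABABCABBABCABBABCABABCABBABCABCABBABCABABCABBABCAB  (len 423)
step 9: ABCABBABCABCABBABCABABCABBABCABBABCABABCABBABCABCABBABCABA…BCABBABCABABCABBABCABBABCABABCABBABCABCABBABCABABCABBABCAB  (len 778)
step 10: CABBABCABABCABBABCABBABCABABCABBABCABCABBABCABABCABBABCABA…BCABBABCABABCABBABCABBABCABABCABBABCABCABBABCABABCABBABCAB  (len 1431)

653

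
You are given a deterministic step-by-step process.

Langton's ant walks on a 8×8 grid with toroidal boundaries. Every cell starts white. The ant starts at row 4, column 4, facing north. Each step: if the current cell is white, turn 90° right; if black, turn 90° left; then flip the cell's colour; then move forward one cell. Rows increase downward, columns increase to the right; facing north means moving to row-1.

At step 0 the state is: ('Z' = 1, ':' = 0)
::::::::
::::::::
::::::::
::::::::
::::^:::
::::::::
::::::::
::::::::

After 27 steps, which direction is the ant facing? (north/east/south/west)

0) ::::::::
::::::::
::::::::
::::::::
::::^:::
::::::::
::::::::
::::::::
1) ::::::::
::::::::
::::::::
::::::::
::::Z>::
::::::::
::::::::
::::::::
2) ::::::::
::::::::
::::::::
::::::::
::::ZZ::
:::::v::
::::::::
::::::::
3) ::::::::
::::::::
::::::::
::::::::
::::ZZ::
::::<Z::
::::::::
::::::::
4) ::::::::
::::::::
::::::::
::::::::
::::^Z::
::::ZZ::
::::::::
::::::::
5) ::::::::
::::::::
::::::::
::::::::
:::<:Z::
::::ZZ::
::::::::
::::::::
6) ::::::::
::::::::
::::::::
:::^::::
:::Z:Z::
::::ZZ::
::::::::
::::::::
7) ::::::::
::::::::
::::::::
:::Z>:::
:::Z:Z::
::::ZZ::
::::::::
::::::::
8) ::::::::
::::::::
::::::::
:::ZZ:::
:::ZvZ::
::::ZZ::
::::::::
::::::::
9) ::::::::
::::::::
::::::::
:::ZZ:::
:::<ZZ::
::::ZZ::
::::::::
::::::::
10) ::::::::
::::::::
::::::::
:::ZZ:::
::::ZZ::
:::vZZ::
::::::::
::::::::
11) ::::::::
::::::::
::::::::
:::ZZ:::
::::ZZ::
::<ZZZ::
::::::::
::::::::
12) ::::::::
::::::::
::::::::
:::ZZ:::
::^:ZZ::
::ZZZZ::
::::::::
::::::::
13) ::::::::
::::::::
::::::::
:::ZZ:::
::Z>ZZ::
::ZZZZ::
::::::::
::::::::
14) ::::::::
::::::::
::::::::
:::ZZ:::
::ZZZZ::
::ZvZZ::
::::::::
::::::::
15) ::::::::
::::::::
::::::::
:::ZZ:::
::ZZZZ::
::Z:>Z::
::::::::
::::::::
16) ::::::::
::::::::
::::::::
:::ZZ:::
::ZZ^Z::
::Z::Z::
::::::::
::::::::
17) ::::::::
::::::::
::::::::
:::ZZ:::
::Z<:Z::
::Z::Z::
::::::::
::::::::
18) ::::::::
::::::::
::::::::
:::ZZ:::
::Z::Z::
::Zv:Z::
::::::::
::::::::
19) ::::::::
::::::::
::::::::
:::ZZ:::
::Z::Z::
::<Z:Z::
::::::::
::::::::
20) ::::::::
::::::::
::::::::
:::ZZ:::
::Z::Z::
:::Z:Z::
::v:::::
::::::::
21) ::::::::
::::::::
::::::::
:::ZZ:::
::Z::Z::
:::Z:Z::
:<Z:::::
::::::::
22) ::::::::
::::::::
::::::::
:::ZZ:::
::Z::Z::
:^:Z:Z::
:ZZ:::::
::::::::
23) ::::::::
::::::::
::::::::
:::ZZ:::
::Z::Z::
:Z>Z:Z::
:ZZ:::::
::::::::
24) ::::::::
::::::::
::::::::
:::ZZ:::
::Z::Z::
:ZZZ:Z::
:Zv:::::
::::::::
25) ::::::::
::::::::
::::::::
:::ZZ:::
::Z::Z::
:ZZZ:Z::
:Z:>::::
::::::::
26) ::::::::
::::::::
::::::::
:::ZZ:::
::Z::Z::
:ZZZ:Z::
:Z:Z::::
:::v::::
27) ::::::::
::::::::
::::::::
:::ZZ:::
::Z::Z::
:ZZZ:Z::
:Z:Z::::
::<Z::::

west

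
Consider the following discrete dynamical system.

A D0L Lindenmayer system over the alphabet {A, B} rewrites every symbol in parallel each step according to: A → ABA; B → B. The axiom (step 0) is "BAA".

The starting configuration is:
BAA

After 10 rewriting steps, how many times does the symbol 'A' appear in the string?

gen 0: BAA
gen 1: BABAABA
gen 2: BABABABAABABABA
gen 3: BABABABABABABABAABABABABABABABA
gen 4: BABABABABABABABABABABABABABABABAABABABABABABABABABABABABABABABA
gen 5: BABABABABABABABABABABABABABABABABABABABABABABABABABABABABA…BABABABABABABABABABABABABABABABABABABABABABABABABABABABABA  (len 127)
gen 6: BABABABABABABABABABABABABABABABABABABABABABABABABABABABABA…BABABABABABABABABABABABABABABABABABABABABABABABABABABABABA  (len 255)
gen 7: BABABABABABABABABABABABABABABABABABABABABABABABABABABABABA…BABABABABABABABABABABABABABABABABABABABABABABABABABABABABA  (len 511)
gen 8: BABABABABABABABABABABABABABABABABABABABABABABABABABABABABA…BABABABABABABABABABABABABABABABABABABABABABABABABABABABABA  (len 1023)
gen 9: BABABABABABABABABABABABABABABABABABABABABABABABABABABABABA…BABABABABABABABABABABABABABABABABABABABABABABABABABABABABA  (len 2047)
gen 10: BABABABABABABABABABABABABABABABABABABABABABABABABABABABABA…BABABABABABABABABABABABABABABABABABABABABABABABABABABABABA  (len 4095)

2048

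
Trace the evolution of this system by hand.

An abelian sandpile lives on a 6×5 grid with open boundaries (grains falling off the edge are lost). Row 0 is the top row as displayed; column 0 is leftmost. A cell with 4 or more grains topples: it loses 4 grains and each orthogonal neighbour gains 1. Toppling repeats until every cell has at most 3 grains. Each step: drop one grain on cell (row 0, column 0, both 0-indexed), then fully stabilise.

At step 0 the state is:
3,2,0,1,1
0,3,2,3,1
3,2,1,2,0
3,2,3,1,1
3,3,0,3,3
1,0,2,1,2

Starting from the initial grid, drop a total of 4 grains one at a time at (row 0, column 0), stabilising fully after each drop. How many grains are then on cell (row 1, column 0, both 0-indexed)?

1

0) 3,2,0,1,1
0,3,2,3,1
3,2,1,2,0
3,2,3,1,1
3,3,0,3,3
1,0,2,1,2
1) 0,3,0,1,1
1,3,2,3,1
3,2,1,2,0
3,2,3,1,1
3,3,0,3,3
1,0,2,1,2
2) 1,3,0,1,1
1,3,2,3,1
3,2,1,2,0
3,2,3,1,1
3,3,0,3,3
1,0,2,1,2
3) 2,3,0,1,1
1,3,2,3,1
3,2,1,2,0
3,2,3,1,1
3,3,0,3,3
1,0,2,1,2
4) 3,3,0,1,1
1,3,2,3,1
3,2,1,2,0
3,2,3,1,1
3,3,0,3,3
1,0,2,1,2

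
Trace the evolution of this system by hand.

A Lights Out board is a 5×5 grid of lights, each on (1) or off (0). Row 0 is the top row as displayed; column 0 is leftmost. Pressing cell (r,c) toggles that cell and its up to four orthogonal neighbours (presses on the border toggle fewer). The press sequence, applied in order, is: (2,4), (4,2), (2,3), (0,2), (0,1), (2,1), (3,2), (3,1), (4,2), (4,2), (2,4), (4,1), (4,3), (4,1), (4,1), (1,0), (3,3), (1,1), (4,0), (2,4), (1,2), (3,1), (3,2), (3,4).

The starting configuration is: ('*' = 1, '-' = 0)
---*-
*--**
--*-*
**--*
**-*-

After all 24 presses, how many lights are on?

step 0: ---*-
*--**
--*-*
**--*
**-*-
step 1: ---*-
*--*-
--**-
**---
**-*-
step 2: ---*-
*--*-
--**-
***--
*-*--
step 3: ---*-
*----
----*
****-
*-*--
step 4: -**--
*-*--
----*
****-
*-*--
step 5: *----
***--
----*
****-
*-*--
step 6: *----
*-*--
***-*
*-**-
*-*--
step 7: *----
*-*--
**--*
**---
*----
step 8: *----
*-*--
*---*
--*--
**---
step 9: *----
*-*--
*---*
-----
*-**-
step 10: *----
*-*--
*---*
--*--
**---
step 11: *----
*-*-*
*--*-
--*-*
**---
step 12: *----
*-*-*
*--*-
-**-*
--*--
step 13: *----
*-*-*
*--*-
-****
---**
step 14: *----
*-*-*
*--*-
--***
*****
step 15: *----
*-*-*
*--*-
-****
---**
step 16: -----
-**-*
---*-
-****
---**
step 17: -----
-**-*
-----
-*---
----*
step 18: -*---
*---*
-*---
-*---
----*
step 19: -*---
*---*
-*---
**---
**--*
step 20: -*---
*----
-*-**
**--*
**--*
step 21: -**--
****-
-****
**--*
**--*
step 22: -**--
****-
--***
--*-*
*---*
step 23: -**--
****-
---**
-*-**
*-*-*
step 24: -**--
****-
---*-
-*---
*-*--

10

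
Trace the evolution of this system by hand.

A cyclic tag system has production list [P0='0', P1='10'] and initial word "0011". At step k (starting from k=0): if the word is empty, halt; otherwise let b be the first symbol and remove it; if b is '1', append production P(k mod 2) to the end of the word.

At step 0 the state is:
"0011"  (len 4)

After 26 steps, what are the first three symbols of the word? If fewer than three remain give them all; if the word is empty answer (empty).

010

k=0  "0011"  (len 4)
k=1  "011"  (len 3)
k=2  "11"  (len 2)
k=3  "10"  (len 2)
k=4  "010"  (len 3)
k=5  "10"  (len 2)
k=6  "010"  (len 3)
k=7  "10"  (len 2)
k=8  "010"  (len 3)
k=9  "10"  (len 2)
k=10  "010"  (len 3)
k=11  "10"  (len 2)
k=12  "010"  (len 3)
k=13  "10"  (len 2)
k=14  "010"  (len 3)
k=15  "10"  (len 2)
k=16  "010"  (len 3)
k=17  "10"  (len 2)
k=18  "010"  (len 3)
k=19  "10"  (len 2)
k=20  "010"  (len 3)
k=21  "10"  (len 2)
k=22  "010"  (len 3)
k=23  "10"  (len 2)
k=24  "010"  (len 3)
k=25  "10"  (len 2)
k=26  "010"  (len 3)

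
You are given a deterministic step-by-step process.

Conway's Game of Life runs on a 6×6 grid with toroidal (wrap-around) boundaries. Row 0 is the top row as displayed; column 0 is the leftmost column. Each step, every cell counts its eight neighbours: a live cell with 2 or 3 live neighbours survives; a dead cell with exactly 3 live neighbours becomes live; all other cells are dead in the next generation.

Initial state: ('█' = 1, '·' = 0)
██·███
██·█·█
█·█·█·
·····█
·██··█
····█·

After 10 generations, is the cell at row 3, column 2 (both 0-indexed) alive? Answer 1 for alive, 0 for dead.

t=0: ██·███
██·█·█
█·█·█·
·····█
·██··█
····█·
t=1: ·█·█··
······
··███·
··████
█···██
······
t=2: ······
····█·
··█··█
███···
█·····
█···██
t=3: ····█·
······
█·██·█
█·█··█
······
█····█
t=4: ·····█
···███
█·████
█·████
·█····
·····█
t=5: █····█
··█···
······
······
·███··
█·····
t=6: ██···█
······
······
··█···
·██···
█·█··█
t=7: ·█···█
█·····
······
·██···
█·██··
··█··█
t=8: ·█···█
█·····
·█····
·███··
█··█··
··████
t=9: ·███·█
██····
██····
██·█··
█····█
·███·█
t=10: ···█·█
·····█
·····█
··█···
···█·█
···█·█

1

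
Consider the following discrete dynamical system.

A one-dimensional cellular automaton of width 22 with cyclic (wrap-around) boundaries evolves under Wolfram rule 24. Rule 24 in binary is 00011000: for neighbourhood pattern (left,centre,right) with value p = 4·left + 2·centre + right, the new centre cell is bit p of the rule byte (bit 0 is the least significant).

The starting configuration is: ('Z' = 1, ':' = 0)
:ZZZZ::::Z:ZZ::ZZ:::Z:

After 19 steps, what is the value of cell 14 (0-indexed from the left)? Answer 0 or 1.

k=0  :ZZZZ::::Z:ZZ::ZZ:::Z:
k=1  :Z:::Z:::::Z:Z:Z:Z:::Z
k=2  ::Z:::Z:::::::::::Z:::
k=3  :::Z:::Z:::::::::::Z::
k=4  ::::Z:::Z:::::::::::Z:
k=5  :::::Z:::Z:::::::::::Z
k=6  Z:::::Z:::Z:::::::::::
k=7  :Z:::::Z:::Z::::::::::
k=8  ::Z:::::Z:::Z:::::::::
k=9  :::Z:::::Z:::Z::::::::
k=10  ::::Z:::::Z:::Z:::::::
k=11  :::::Z:::::Z:::Z::::::
k=12  ::::::Z:::::Z:::Z:::::
k=13  :::::::Z:::::Z:::Z::::
k=14  ::::::::Z:::::Z:::Z:::
k=15  :::::::::Z:::::Z:::Z::
k=16  ::::::::::Z:::::Z:::Z:
k=17  :::::::::::Z:::::Z:::Z
k=18  Z:::::::::::Z:::::Z:::
k=19  :Z:::::::::::Z:::::Z::

0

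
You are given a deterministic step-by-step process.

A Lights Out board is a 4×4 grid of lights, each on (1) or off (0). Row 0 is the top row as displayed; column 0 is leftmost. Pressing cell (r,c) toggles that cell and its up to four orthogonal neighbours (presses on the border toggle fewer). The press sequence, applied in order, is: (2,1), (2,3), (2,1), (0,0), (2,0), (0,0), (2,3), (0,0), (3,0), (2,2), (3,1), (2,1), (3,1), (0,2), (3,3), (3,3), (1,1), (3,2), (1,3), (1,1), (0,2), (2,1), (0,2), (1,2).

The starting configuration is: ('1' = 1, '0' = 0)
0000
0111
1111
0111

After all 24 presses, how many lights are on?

8

gen 0: 0000
0111
1111
0111
gen 1: 0000
0011
0001
0011
gen 2: 0000
0010
0010
0010
gen 3: 0000
0110
1100
0110
gen 4: 1100
1110
1100
0110
gen 5: 1100
0110
0000
1110
gen 6: 0000
1110
0000
1110
gen 7: 0000
1111
0011
1111
gen 8: 1100
0111
0011
1111
gen 9: 1100
0111
1011
0011
gen 10: 1100
0101
1100
0001
gen 11: 1100
0101
1000
1111
gen 12: 1100
0001
0110
1011
gen 13: 1100
0001
0010
0101
gen 14: 1011
0011
0010
0101
gen 15: 1011
0011
0011
0110
gen 16: 1011
0011
0010
0101
gen 17: 1111
1101
0110
0101
gen 18: 1111
1101
0100
0010
gen 19: 1110
1110
0101
0010
gen 20: 1010
0000
0001
0010
gen 21: 1101
0010
0001
0010
gen 22: 1101
0110
1111
0110
gen 23: 1010
0100
1111
0110
gen 24: 1000
0011
1101
0110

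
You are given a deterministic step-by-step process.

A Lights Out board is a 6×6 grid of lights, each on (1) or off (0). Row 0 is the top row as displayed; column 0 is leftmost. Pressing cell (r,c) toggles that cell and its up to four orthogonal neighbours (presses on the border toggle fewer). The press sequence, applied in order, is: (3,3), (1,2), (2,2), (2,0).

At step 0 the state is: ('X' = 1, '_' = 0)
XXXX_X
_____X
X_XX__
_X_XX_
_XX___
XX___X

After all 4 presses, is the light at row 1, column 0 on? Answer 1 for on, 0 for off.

[0] XXXX_X
_____X
X_XX__
_X_XX_
_XX___
XX___X
[1] XXXX_X
_____X
X_X___
_XX___
_XXX__
XX___X
[2] XX_X_X
_XXX_X
X_____
_XX___
_XXX__
XX___X
[3] XX_X_X
_X_X_X
XXXX__
_X____
_XXX__
XX___X
[4] XX_X_X
XX_X_X
__XX__
XX____
_XXX__
XX___X

1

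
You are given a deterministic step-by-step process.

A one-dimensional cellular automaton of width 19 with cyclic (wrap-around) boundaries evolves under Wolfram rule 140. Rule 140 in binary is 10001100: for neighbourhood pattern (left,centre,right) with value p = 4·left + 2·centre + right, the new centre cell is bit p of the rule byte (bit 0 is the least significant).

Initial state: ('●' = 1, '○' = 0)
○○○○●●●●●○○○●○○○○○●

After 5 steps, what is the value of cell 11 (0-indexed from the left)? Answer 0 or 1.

0

[0] ○○○○●●●●●○○○●○○○○○●
[1] ○○○○●●●●○○○○●○○○○○●
[2] ○○○○●●●○○○○○●○○○○○●
[3] ○○○○●●○○○○○○●○○○○○●
[4] ○○○○●○○○○○○○●○○○○○●
[5] ○○○○●○○○○○○○●○○○○○●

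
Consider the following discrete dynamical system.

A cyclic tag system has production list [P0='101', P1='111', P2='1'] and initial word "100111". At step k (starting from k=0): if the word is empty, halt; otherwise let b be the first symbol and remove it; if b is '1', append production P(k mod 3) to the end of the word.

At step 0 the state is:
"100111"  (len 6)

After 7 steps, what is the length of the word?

gen 0: "100111"  (len 6)
gen 1: "00111101"  (len 8)
gen 2: "0111101"  (len 7)
gen 3: "111101"  (len 6)
gen 4: "11101101"  (len 8)
gen 5: "1101101111"  (len 10)
gen 6: "1011011111"  (len 10)
gen 7: "011011111101"  (len 12)

12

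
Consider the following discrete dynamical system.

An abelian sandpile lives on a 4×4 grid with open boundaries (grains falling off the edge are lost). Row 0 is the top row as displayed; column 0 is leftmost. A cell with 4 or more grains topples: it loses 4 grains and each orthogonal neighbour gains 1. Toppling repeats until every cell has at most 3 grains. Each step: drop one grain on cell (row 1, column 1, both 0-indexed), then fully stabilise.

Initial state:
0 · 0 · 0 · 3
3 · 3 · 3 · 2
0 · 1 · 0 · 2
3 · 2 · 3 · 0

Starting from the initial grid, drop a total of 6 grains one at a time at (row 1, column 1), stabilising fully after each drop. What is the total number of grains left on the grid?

30

k=0  0 · 0 · 0 · 3
3 · 3 · 3 · 2
0 · 1 · 0 · 2
3 · 2 · 3 · 0
k=1  1 · 1 · 1 · 3
0 · 2 · 0 · 3
1 · 2 · 1 · 2
3 · 2 · 3 · 0
k=2  1 · 1 · 1 · 3
0 · 3 · 0 · 3
1 · 2 · 1 · 2
3 · 2 · 3 · 0
k=3  1 · 2 · 1 · 3
1 · 0 · 1 · 3
1 · 3 · 1 · 2
3 · 2 · 3 · 0
k=4  1 · 2 · 1 · 3
1 · 1 · 1 · 3
1 · 3 · 1 · 2
3 · 2 · 3 · 0
k=5  1 · 2 · 1 · 3
1 · 2 · 1 · 3
1 · 3 · 1 · 2
3 · 2 · 3 · 0
k=6  1 · 2 · 1 · 3
1 · 3 · 1 · 3
1 · 3 · 1 · 2
3 · 2 · 3 · 0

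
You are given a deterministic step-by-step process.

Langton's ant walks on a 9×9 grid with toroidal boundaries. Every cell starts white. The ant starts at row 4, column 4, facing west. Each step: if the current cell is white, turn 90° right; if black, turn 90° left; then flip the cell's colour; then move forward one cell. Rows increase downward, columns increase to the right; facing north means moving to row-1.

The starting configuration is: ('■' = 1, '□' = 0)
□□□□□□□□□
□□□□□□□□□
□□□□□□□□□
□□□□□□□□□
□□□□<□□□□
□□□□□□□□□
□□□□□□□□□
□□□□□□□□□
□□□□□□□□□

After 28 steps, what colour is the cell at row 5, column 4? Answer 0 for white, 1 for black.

k=0  □□□□□□□□□
□□□□□□□□□
□□□□□□□□□
□□□□□□□□□
□□□□<□□□□
□□□□□□□□□
□□□□□□□□□
□□□□□□□□□
□□□□□□□□□
k=1  □□□□□□□□□
□□□□□□□□□
□□□□□□□□□
□□□□^□□□□
□□□□■□□□□
□□□□□□□□□
□□□□□□□□□
□□□□□□□□□
□□□□□□□□□
k=2  □□□□□□□□□
□□□□□□□□□
□□□□□□□□□
□□□□■>□□□
□□□□■□□□□
□□□□□□□□□
□□□□□□□□□
□□□□□□□□□
□□□□□□□□□
k=3  □□□□□□□□□
□□□□□□□□□
□□□□□□□□□
□□□□■■□□□
□□□□■v□□□
□□□□□□□□□
□□□□□□□□□
□□□□□□□□□
□□□□□□□□□
k=4  □□□□□□□□□
□□□□□□□□□
□□□□□□□□□
□□□□■■□□□
□□□□<■□□□
□□□□□□□□□
□□□□□□□□□
□□□□□□□□□
□□□□□□□□□
k=5  □□□□□□□□□
□□□□□□□□□
□□□□□□□□□
□□□□■■□□□
□□□□□■□□□
□□□□v□□□□
□□□□□□□□□
□□□□□□□□□
□□□□□□□□□
k=6  □□□□□□□□□
□□□□□□□□□
□□□□□□□□□
□□□□■■□□□
□□□□□■□□□
□□□<■□□□□
□□□□□□□□□
□□□□□□□□□
□□□□□□□□□
k=7  □□□□□□□□□
□□□□□□□□□
□□□□□□□□□
□□□□■■□□□
□□□^□■□□□
□□□■■□□□□
□□□□□□□□□
□□□□□□□□□
□□□□□□□□□
k=8  □□□□□□□□□
□□□□□□□□□
□□□□□□□□□
□□□□■■□□□
□□□■>■□□□
□□□■■□□□□
□□□□□□□□□
□□□□□□□□□
□□□□□□□□□
k=9  □□□□□□□□□
□□□□□□□□□
□□□□□□□□□
□□□□■■□□□
□□□■■■□□□
□□□■v□□□□
□□□□□□□□□
□□□□□□□□□
□□□□□□□□□
k=10  □□□□□□□□□
□□□□□□□□□
□□□□□□□□□
□□□□■■□□□
□□□■■■□□□
□□□■□>□□□
□□□□□□□□□
□□□□□□□□□
□□□□□□□□□
k=11  □□□□□□□□□
□□□□□□□□□
□□□□□□□□□
□□□□■■□□□
□□□■■■□□□
□□□■□■□□□
□□□□□v□□□
□□□□□□□□□
□□□□□□□□□
k=12  □□□□□□□□□
□□□□□□□□□
□□□□□□□□□
□□□□■■□□□
□□□■■■□□□
□□□■□■□□□
□□□□<■□□□
□□□□□□□□□
□□□□□□□□□
k=13  □□□□□□□□□
□□□□□□□□□
□□□□□□□□□
□□□□■■□□□
□□□■■■□□□
□□□■^■□□□
□□□□■■□□□
□□□□□□□□□
□□□□□□□□□
k=14  □□□□□□□□□
□□□□□□□□□
□□□□□□□□□
□□□□■■□□□
□□□■■■□□□
□□□■■>□□□
□□□□■■□□□
□□□□□□□□□
□□□□□□□□□
k=15  □□□□□□□□□
□□□□□□□□□
□□□□□□□□□
□□□□■■□□□
□□□■■^□□□
□□□■■□□□□
□□□□■■□□□
□□□□□□□□□
□□□□□□□□□
k=16  □□□□□□□□□
□□□□□□□□□
□□□□□□□□□
□□□□■■□□□
□□□■<□□□□
□□□■■□□□□
□□□□■■□□□
□□□□□□□□□
□□□□□□□□□
k=17  □□□□□□□□□
□□□□□□□□□
□□□□□□□□□
□□□□■■□□□
□□□■□□□□□
□□□■v□□□□
□□□□■■□□□
□□□□□□□□□
□□□□□□□□□
k=18  □□□□□□□□□
□□□□□□□□□
□□□□□□□□□
□□□□■■□□□
□□□■□□□□□
□□□■□>□□□
□□□□■■□□□
□□□□□□□□□
□□□□□□□□□
k=19  □□□□□□□□□
□□□□□□□□□
□□□□□□□□□
□□□□■■□□□
□□□■□□□□□
□□□■□■□□□
□□□□■v□□□
□□□□□□□□□
□□□□□□□□□
k=20  □□□□□□□□□
□□□□□□□□□
□□□□□□□□□
□□□□■■□□□
□□□■□□□□□
□□□■□■□□□
□□□□■□>□□
□□□□□□□□□
□□□□□□□□□
k=21  □□□□□□□□□
□□□□□□□□□
□□□□□□□□□
□□□□■■□□□
□□□■□□□□□
□□□■□■□□□
□□□□■□■□□
□□□□□□v□□
□□□□□□□□□
k=22  □□□□□□□□□
□□□□□□□□□
□□□□□□□□□
□□□□■■□□□
□□□■□□□□□
□□□■□■□□□
□□□□■□■□□
□□□□□<■□□
□□□□□□□□□
k=23  □□□□□□□□□
□□□□□□□□□
□□□□□□□□□
□□□□■■□□□
□□□■□□□□□
□□□■□■□□□
□□□□■^■□□
□□□□□■■□□
□□□□□□□□□
k=24  □□□□□□□□□
□□□□□□□□□
□□□□□□□□□
□□□□■■□□□
□□□■□□□□□
□□□■□■□□□
□□□□■■>□□
□□□□□■■□□
□□□□□□□□□
k=25  □□□□□□□□□
□□□□□□□□□
□□□□□□□□□
□□□□■■□□□
□□□■□□□□□
□□□■□■^□□
□□□□■■□□□
□□□□□■■□□
□□□□□□□□□
k=26  □□□□□□□□□
□□□□□□□□□
□□□□□□□□□
□□□□■■□□□
□□□■□□□□□
□□□■□■■>□
□□□□■■□□□
□□□□□■■□□
□□□□□□□□□
k=27  □□□□□□□□□
□□□□□□□□□
□□□□□□□□□
□□□□■■□□□
□□□■□□□□□
□□□■□■■■□
□□□□■■□v□
□□□□□■■□□
□□□□□□□□□
k=28  □□□□□□□□□
□□□□□□□□□
□□□□□□□□□
□□□□■■□□□
□□□■□□□□□
□□□■□■■■□
□□□□■■<■□
□□□□□■■□□
□□□□□□□□□

0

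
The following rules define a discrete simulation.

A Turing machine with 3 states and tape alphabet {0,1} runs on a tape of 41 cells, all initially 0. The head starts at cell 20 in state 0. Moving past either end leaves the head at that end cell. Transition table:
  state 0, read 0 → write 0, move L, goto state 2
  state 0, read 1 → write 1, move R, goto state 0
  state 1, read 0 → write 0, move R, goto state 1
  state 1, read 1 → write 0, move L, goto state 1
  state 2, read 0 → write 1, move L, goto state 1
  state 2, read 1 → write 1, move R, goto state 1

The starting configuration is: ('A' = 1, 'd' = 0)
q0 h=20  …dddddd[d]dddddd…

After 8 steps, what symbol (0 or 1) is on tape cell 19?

[0] q0 h=20  …dddddd[d]dddddd…
[1] q2 h=19  …dddddd[d]dddddd…
[2] q1 h=18  …dddddd[d]Addddd…
[3] q1 h=19  …dddddd[A]dddddd…
[4] q1 h=18  …dddddd[d]dddddd…
[5] q1 h=19  …dddddd[d]dddddd…
[6] q1 h=20  …dddddd[d]dddddd…
[7] q1 h=21  …dddddd[d]dddddd…
[8] q1 h=22  …dddddd[d]dddddd…

0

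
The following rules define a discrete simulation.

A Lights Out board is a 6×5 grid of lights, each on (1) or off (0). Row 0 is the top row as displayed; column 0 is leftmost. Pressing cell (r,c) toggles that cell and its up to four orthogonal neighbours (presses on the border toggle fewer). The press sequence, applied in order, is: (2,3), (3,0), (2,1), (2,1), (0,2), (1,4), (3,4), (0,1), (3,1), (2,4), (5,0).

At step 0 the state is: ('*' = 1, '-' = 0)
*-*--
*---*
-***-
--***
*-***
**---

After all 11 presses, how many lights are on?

step 0: *-*--
*---*
-***-
--***
*-***
**---
step 1: *-*--
*--**
-*--*
--*-*
*-***
**---
step 2: *-*--
*--**
**--*
***-*
--***
**---
step 3: *-*--
**-**
--*-*
*-*-*
--***
**---
step 4: *-*--
*--**
**--*
***-*
--***
**---
step 5: **-*-
*-***
**--*
***-*
--***
**---
step 6: **-**
*-*--
**---
***-*
--***
**---
step 7: **-**
*-*--
**--*
****-
--**-
**---
step 8: --***
***--
**--*
****-
--**-
**---
step 9: --***
***--
*---*
---*-
-***-
**---
step 10: --***
***-*
*--*-
---**
-***-
**---
step 11: --***
***-*
*--*-
---**
****-
-----

15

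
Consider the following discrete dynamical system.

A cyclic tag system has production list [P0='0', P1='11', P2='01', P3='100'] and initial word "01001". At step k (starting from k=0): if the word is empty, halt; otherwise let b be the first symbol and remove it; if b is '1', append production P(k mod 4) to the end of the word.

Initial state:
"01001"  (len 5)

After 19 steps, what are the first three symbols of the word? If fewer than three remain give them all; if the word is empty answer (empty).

[0] "01001"  (len 5)
[1] "1001"  (len 4)
[2] "00111"  (len 5)
[3] "0111"  (len 4)
[4] "111"  (len 3)
[5] "110"  (len 3)
[6] "1011"  (len 4)
[7] "01101"  (len 5)
[8] "1101"  (len 4)
[9] "1010"  (len 4)
[10] "01011"  (len 5)
[11] "1011"  (len 4)
[12] "011100"  (len 6)
[13] "11100"  (len 5)
[14] "110011"  (len 6)
[15] "1001101"  (len 7)
[16] "001101100"  (len 9)
[17] "01101100"  (len 8)
[18] "1101100"  (len 7)
[19] "10110001"  (len 8)

101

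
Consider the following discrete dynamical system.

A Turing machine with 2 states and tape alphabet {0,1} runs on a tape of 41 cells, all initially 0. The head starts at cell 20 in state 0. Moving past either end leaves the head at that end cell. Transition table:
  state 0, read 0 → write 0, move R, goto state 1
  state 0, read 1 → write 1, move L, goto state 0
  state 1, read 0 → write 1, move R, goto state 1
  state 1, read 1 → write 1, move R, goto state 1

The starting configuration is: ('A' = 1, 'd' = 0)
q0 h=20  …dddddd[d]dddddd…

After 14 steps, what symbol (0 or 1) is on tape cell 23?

gen 0: q0 h=20  …dddddd[d]dddddd…
gen 1: q1 h=21  …dddddd[d]dddddd…
gen 2: q1 h=22  …dddddA[d]dddddd…
gen 3: q1 h=23  …ddddAA[d]dddddd…
gen 4: q1 h=24  …dddAAA[d]dddddd…
gen 5: q1 h=25  …ddAAAA[d]dddddd…
gen 6: q1 h=26  …dAAAAA[d]dddddd…
gen 7: q1 h=27  …AAAAAA[d]dddddd…
gen 8: q1 h=28  …AAAAAA[d]dddddd…
gen 9: q1 h=29  …AAAAAA[d]dddddd…
gen 10: q1 h=30  …AAAAAA[d]dddddd…
gen 11: q1 h=31  …AAAAAA[d]dddddd…
gen 12: q1 h=32  …AAAAAA[d]dddddd…
gen 13: q1 h=33  …AAAAAA[d]dddddd…
gen 14: q1 h=34  …AAAAAA[d]dddddd|

1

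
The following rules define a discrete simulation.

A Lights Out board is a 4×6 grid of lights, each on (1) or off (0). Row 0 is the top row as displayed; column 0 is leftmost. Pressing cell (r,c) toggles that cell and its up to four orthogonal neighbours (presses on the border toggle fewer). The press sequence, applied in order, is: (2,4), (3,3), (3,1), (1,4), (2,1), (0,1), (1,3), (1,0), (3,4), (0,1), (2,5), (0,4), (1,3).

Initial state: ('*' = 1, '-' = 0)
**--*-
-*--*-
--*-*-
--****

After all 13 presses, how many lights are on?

12

gen 0: **--*-
-*--*-
--*-*-
--****
gen 1: **--*-
-*----
--**-*
--**-*
gen 2: **--*-
-*----
--*--*
----**
gen 3: **--*-
-*----
-**--*
***-**
gen 4: **----
-*-***
-**-**
***-**
gen 5: **----
---***
*---**
*-*-**
gen 6: --*---
-*-***
*---**
*-*-**
gen 7: --**--
-**--*
*--***
*-*-**
gen 8: *-**--
*-*--*
---***
*-*-**
gen 9: *-**--
*-*--*
---*-*
*-**--
gen 10: -*-*--
***--*
---*-*
*-**--
gen 11: -*-*--
***---
---**-
*-**-*
gen 12: -*--**
***-*-
---**-
*-**-*
gen 13: -*-***
**-*--
----*-
*-**-*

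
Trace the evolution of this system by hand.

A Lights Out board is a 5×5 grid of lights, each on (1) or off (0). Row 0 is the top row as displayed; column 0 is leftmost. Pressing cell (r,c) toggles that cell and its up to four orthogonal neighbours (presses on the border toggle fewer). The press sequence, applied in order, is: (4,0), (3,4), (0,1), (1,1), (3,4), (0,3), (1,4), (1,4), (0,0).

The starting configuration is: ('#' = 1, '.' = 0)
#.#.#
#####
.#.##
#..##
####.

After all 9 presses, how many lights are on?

13

k=0  #.#.#
#####
.#.##
#..##
####.
k=1  #.#.#
#####
.#.##
...##
..##.
k=2  #.#.#
#####
.#.#.
.....
..###
k=3  .#..#
#.###
.#.#.
.....
..###
k=4  ....#
.#.##
...#.
.....
..###
k=5  ....#
.#.##
...##
...##
..##.
k=6  ..##.
.#..#
...##
...##
..##.
k=7  ..###
.#.#.
...#.
...##
..##.
k=8  ..##.
.#..#
...##
...##
..##.
k=9  ####.
##..#
...##
...##
..##.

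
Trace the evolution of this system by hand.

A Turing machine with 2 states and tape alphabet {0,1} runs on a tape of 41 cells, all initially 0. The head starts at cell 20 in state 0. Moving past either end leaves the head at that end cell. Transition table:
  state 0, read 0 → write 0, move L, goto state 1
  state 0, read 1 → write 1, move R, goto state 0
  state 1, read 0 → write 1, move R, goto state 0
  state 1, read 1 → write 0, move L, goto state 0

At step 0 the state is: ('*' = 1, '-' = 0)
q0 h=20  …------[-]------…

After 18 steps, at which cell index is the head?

t=0: q0 h=20  …------[-]------…
t=1: q1 h=19  …------[-]------…
t=2: q0 h=20  …-----*[-]------…
t=3: q1 h=19  …------[*]------…
t=4: q0 h=18  …------[-]------…
t=5: q1 h=17  …------[-]------…
t=6: q0 h=18  …-----*[-]------…
t=7: q1 h=17  …------[*]------…
t=8: q0 h=16  …------[-]------…
t=9: q1 h=15  …------[-]------…
t=10: q0 h=16  …-----*[-]------…
t=11: q1 h=15  …------[*]------…
t=12: q0 h=14  …------[-]------…
t=13: q1 h=13  …------[-]------…
t=14: q0 h=14  …-----*[-]------…
t=15: q1 h=13  …------[*]------…
t=16: q0 h=12  …------[-]------…
t=17: q1 h=11  …------[-]------…
t=18: q0 h=12  …-----*[-]------…

12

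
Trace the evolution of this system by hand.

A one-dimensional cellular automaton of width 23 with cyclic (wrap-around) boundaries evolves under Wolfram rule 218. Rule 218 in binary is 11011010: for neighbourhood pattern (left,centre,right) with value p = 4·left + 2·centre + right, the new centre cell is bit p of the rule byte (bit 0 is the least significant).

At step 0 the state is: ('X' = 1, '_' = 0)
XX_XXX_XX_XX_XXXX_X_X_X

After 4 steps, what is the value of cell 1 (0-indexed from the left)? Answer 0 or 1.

step 0: XX_XXX_XX_XX_XXXX_X_X_X
step 1: XX_XXX_XX_XX_XXXX_____X
step 2: XX_XXX_XX_XX_XXXXX___XX
step 3: XX_XXX_XX_XX_XXXXXX_XXX
step 4: XX_XXX_XX_XX_XXXXXX_XXX

1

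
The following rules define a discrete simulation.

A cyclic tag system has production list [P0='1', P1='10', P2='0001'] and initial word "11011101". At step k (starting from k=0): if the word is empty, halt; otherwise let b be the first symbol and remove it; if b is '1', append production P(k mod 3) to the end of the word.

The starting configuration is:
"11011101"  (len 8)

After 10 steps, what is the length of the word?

gen 0: "11011101"  (len 8)
gen 1: "10111011"  (len 8)
gen 2: "011101110"  (len 9)
gen 3: "11101110"  (len 8)
gen 4: "11011101"  (len 8)
gen 5: "101110110"  (len 9)
gen 6: "011101100001"  (len 12)
gen 7: "11101100001"  (len 11)
gen 8: "110110000110"  (len 12)
gen 9: "101100001100001"  (len 15)
gen 10: "011000011000011"  (len 15)

15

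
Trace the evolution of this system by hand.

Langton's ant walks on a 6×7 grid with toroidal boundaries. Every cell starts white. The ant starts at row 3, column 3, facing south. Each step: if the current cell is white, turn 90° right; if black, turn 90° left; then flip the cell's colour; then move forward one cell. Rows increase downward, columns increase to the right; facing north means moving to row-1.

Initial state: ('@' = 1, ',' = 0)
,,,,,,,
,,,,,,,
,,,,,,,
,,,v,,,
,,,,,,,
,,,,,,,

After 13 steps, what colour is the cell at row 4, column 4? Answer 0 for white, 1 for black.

k=0  ,,,,,,,
,,,,,,,
,,,,,,,
,,,v,,,
,,,,,,,
,,,,,,,
k=1  ,,,,,,,
,,,,,,,
,,,,,,,
,,<@,,,
,,,,,,,
,,,,,,,
k=2  ,,,,,,,
,,,,,,,
,,^,,,,
,,@@,,,
,,,,,,,
,,,,,,,
k=3  ,,,,,,,
,,,,,,,
,,@>,,,
,,@@,,,
,,,,,,,
,,,,,,,
k=4  ,,,,,,,
,,,,,,,
,,@@,,,
,,@v,,,
,,,,,,,
,,,,,,,
k=5  ,,,,,,,
,,,,,,,
,,@@,,,
,,@,>,,
,,,,,,,
,,,,,,,
k=6  ,,,,,,,
,,,,,,,
,,@@,,,
,,@,@,,
,,,,v,,
,,,,,,,
k=7  ,,,,,,,
,,,,,,,
,,@@,,,
,,@,@,,
,,,<@,,
,,,,,,,
k=8  ,,,,,,,
,,,,,,,
,,@@,,,
,,@^@,,
,,,@@,,
,,,,,,,
k=9  ,,,,,,,
,,,,,,,
,,@@,,,
,,@@>,,
,,,@@,,
,,,,,,,
k=10  ,,,,,,,
,,,,,,,
,,@@^,,
,,@@,,,
,,,@@,,
,,,,,,,
k=11  ,,,,,,,
,,,,,,,
,,@@@>,
,,@@,,,
,,,@@,,
,,,,,,,
k=12  ,,,,,,,
,,,,,,,
,,@@@@,
,,@@,v,
,,,@@,,
,,,,,,,
k=13  ,,,,,,,
,,,,,,,
,,@@@@,
,,@@<@,
,,,@@,,
,,,,,,,

1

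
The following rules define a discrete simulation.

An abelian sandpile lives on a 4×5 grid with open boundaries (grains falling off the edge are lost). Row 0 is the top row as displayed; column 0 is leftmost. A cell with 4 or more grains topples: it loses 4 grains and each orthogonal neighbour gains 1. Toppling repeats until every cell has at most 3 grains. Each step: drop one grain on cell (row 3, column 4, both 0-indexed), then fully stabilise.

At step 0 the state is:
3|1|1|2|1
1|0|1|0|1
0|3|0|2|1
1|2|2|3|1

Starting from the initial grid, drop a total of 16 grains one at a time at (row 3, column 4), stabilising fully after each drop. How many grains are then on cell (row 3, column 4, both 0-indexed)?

0

k=0  3|1|1|2|1
1|0|1|0|1
0|3|0|2|1
1|2|2|3|1
k=1  3|1|1|2|1
1|0|1|0|1
0|3|0|2|1
1|2|2|3|2
k=2  3|1|1|2|1
1|0|1|0|1
0|3|0|2|1
1|2|2|3|3
k=3  3|1|1|2|1
1|0|1|0|1
0|3|0|3|2
1|2|3|0|1
k=4  3|1|1|2|1
1|0|1|0|1
0|3|0|3|2
1|2|3|0|2
k=5  3|1|1|2|1
1|0|1|0|1
0|3|0|3|2
1|2|3|0|3
k=6  3|1|1|2|1
1|0|1|0|1
0|3|0|3|3
1|2|3|1|0
k=7  3|1|1|2|1
1|0|1|0|1
0|3|0|3|3
1|2|3|1|1
k=8  3|1|1|2|1
1|0|1|0|1
0|3|0|3|3
1|2|3|1|2
k=9  3|1|1|2|1
1|0|1|0|1
0|3|0|3|3
1|2|3|1|3
k=10  3|1|1|2|1
1|0|1|1|2
0|3|1|0|1
1|2|3|3|1
k=11  3|1|1|2|1
1|0|1|1|2
0|3|1|0|1
1|2|3|3|2
k=12  3|1|1|2|1
1|0|1|1|2
0|3|1|0|1
1|2|3|3|3
k=13  3|1|1|2|1
1|0|1|1|2
0|3|2|1|2
1|3|0|1|1
k=14  3|1|1|2|1
1|0|1|1|2
0|3|2|1|2
1|3|0|1|2
k=15  3|1|1|2|1
1|0|1|1|2
0|3|2|1|2
1|3|0|1|3
k=16  3|1|1|2|1
1|0|1|1|2
0|3|2|1|3
1|3|0|2|0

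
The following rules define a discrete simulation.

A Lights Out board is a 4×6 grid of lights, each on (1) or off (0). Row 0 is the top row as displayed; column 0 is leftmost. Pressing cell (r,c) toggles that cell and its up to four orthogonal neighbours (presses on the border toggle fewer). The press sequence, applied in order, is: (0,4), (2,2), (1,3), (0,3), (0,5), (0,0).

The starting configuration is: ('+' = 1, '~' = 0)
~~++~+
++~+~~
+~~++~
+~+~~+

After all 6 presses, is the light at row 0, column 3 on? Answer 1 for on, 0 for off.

t=0: ~~++~+
++~+~~
+~~++~
+~+~~+
t=1: ~~+~+~
++~++~
+~~++~
+~+~~+
t=2: ~~+~+~
+++++~
+++~+~
+~~~~+
t=3: ~~+++~
++~~~~
+++++~
+~~~~+
t=4: ~~~~~~
++~+~~
+++++~
+~~~~+
t=5: ~~~~++
++~+~+
+++++~
+~~~~+
t=6: ++~~++
~+~+~+
+++++~
+~~~~+

0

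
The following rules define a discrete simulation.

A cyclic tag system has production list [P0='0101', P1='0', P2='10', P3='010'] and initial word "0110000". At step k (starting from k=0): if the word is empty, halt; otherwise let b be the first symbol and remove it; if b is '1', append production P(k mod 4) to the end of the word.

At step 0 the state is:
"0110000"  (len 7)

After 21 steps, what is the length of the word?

0) "0110000"  (len 7)
1) "110000"  (len 6)
2) "100000"  (len 6)
3) "0000010"  (len 7)
4) "000010"  (len 6)
5) "00010"  (len 5)
6) "0010"  (len 4)
7) "010"  (len 3)
8) "10"  (len 2)
9) "00101"  (len 5)
10) "0101"  (len 4)
11) "101"  (len 3)
12) "01010"  (len 5)
13) "1010"  (len 4)
14) "0100"  (len 4)
15) "100"  (len 3)
16) "00010"  (len 5)
17) "0010"  (len 4)
18) "010"  (len 3)
19) "10"  (len 2)
20) "0010"  (len 4)
21) "010"  (len 3)

3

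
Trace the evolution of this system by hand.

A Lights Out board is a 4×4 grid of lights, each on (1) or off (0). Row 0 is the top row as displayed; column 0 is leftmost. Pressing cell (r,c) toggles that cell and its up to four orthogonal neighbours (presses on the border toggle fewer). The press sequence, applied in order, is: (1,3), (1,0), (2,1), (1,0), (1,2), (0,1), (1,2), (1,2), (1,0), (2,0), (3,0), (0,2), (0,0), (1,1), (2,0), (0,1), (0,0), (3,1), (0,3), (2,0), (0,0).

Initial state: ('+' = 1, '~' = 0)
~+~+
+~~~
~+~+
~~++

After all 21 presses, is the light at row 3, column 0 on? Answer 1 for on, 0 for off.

1

k=0  ~+~+
+~~~
~+~+
~~++
k=1  ~+~~
+~++
~+~~
~~++
k=2  ++~~
~+++
++~~
~~++
k=3  ++~~
~~++
~~+~
~+++
k=4  ~+~~
++++
+~+~
~+++
k=5  ~++~
+~~~
+~~~
~+++
k=6  +~~~
++~~
+~~~
~+++
k=7  +~+~
+~++
+~+~
~+++
k=8  +~~~
++~~
+~~~
~+++
k=9  ~~~~
~~~~
~~~~
~+++
k=10  ~~~~
+~~~
++~~
++++
k=11  ~~~~
+~~~
~+~~
~~++
k=12  ~+++
+~+~
~+~~
~~++
k=13  +~++
~~+~
~+~~
~~++
k=14  ++++
++~~
~~~~
~~++
k=15  ++++
~+~~
++~~
+~++
k=16  ~~~+
~~~~
++~~
+~++
k=17  ++~+
+~~~
++~~
+~++
k=18  ++~+
+~~~
+~~~
~+~+
k=19  +++~
+~~+
+~~~
~+~+
k=20  +++~
~~~+
~+~~
++~+
k=21  ~~+~
+~~+
~+~~
++~+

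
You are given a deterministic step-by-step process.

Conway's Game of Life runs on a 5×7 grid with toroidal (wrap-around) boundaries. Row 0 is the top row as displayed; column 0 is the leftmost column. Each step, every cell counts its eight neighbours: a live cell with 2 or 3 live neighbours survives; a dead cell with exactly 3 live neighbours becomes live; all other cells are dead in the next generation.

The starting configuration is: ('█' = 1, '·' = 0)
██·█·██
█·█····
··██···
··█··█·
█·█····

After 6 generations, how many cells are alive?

9

0) ██·█·██
█·█····
··██···
··█··█·
█·█····
1) ···█···
█···█··
··██···
··█····
█·████·
2) ·██··██
··█·█··
·███···
·······
·██·█··
3) █···██·
█···██·
·███···
·······
████·█·
4) █·█····
█·█··█·
·████··
█···█··
████·█·
5) █···█··
█···█·█
█·█·███
█····██
█·███··
6) █···█··
····█··
···██··
··█····
█··██··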